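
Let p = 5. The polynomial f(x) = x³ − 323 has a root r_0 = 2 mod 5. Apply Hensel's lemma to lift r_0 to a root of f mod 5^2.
r_1 = 22 (mod 25)

Hensel: r_{i+1} = r_i − f(r_i)/f′(r_i) mod 5^{i+2}, where f′(x) = 3x². Iterate:
  r_0 = 2 (mod 5)
  r_1 = 22 (mod 25)
Final: r = 22 with f(r) ≡ 0 mod 5^2.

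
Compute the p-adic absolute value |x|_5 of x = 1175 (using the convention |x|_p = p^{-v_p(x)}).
|1175|_5 = 1/25

Step 1 — compute v_5(x) by factoring powers of 5 out of the numerator and denominator: v_5(1175) = 2. Step 2 — apply |x|_p = p^{-v_p(x)} = 5^{-2} = 1/25.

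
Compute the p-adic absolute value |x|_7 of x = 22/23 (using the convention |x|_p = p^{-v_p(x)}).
|22/23|_7 = 1

Step 1 — compute v_7(x) by factoring powers of 7 out of the numerator and denominator: v_7(22/23) = 0. Step 2 — apply |x|_p = p^{-v_p(x)} = 7^{0} = 1.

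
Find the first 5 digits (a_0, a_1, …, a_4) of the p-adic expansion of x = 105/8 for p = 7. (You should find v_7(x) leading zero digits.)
(a_0, …, a_4) = (0, 1, 1, 6, 0)

v_7(105/8) = 1, so a_0 = ... = a_0 = 0. Factor out: x = 7^1 · u with u = 15/8 a unit in ℤ_7. Expand u iteratively via a_{v+i} = u_i mod 7, u_{i+1} = (u_i − a_{v+i})/7:
  u_0 = 15/8;  a_1 = 1;  u_1 = (u_0 − 1)/7 = 1/8
  u_1 = 1/8;  a_2 = 1;  u_2 = (u_1 − 1)/7 = -1/8
  u_2 = -1/8;  a_3 = 6;  u_3 = (u_2 − 6)/7 = -7/8
  u_3 = -7/8;  a_4 = 0;  u_4 = (u_3 − 0)/7 = -1/8
Digits: (0, 1, 1, 6, 0).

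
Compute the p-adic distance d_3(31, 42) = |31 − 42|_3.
d_3(31, 42) = 1

Step 1 — x − y = 31 − 42 = -11. Step 2 — v_3(-11) = 0 (factor: -11 = −(3^0 · 11); the sign does not affect v_p). Step 3 — |x − y|_3 = 3^{0} = 1.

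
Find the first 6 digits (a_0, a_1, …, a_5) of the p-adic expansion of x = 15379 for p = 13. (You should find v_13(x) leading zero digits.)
(a_0, …, a_5) = (0, 0, 0, 7, 0, 0)

v_13(15379) = 3, so a_0 = ... = a_2 = 0. Factor out: x = 13^3 · u with u = 7 a unit in ℤ_13. Expand u iteratively via a_{v+i} = u_i mod 13, u_{i+1} = (u_i − a_{v+i})/13:
  u_0 = 7;  a_3 = 7;  u_1 = (u_0 − 7)/13 = 0
  u_1 = 0;  a_4 = 0;  u_2 = (u_1 − 0)/13 = 0
  u_2 = 0;  a_5 = 0;  u_3 = (u_2 − 0)/13 = 0
Digits: (0, 0, 0, 7, 0, 0).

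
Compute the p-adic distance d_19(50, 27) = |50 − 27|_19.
d_19(50, 27) = 1

Step 1 — x − y = 50 − 27 = 23. Step 2 — v_19(23) = 0 (factor: 23 = (19^0 · 23); the sign does not affect v_p). Step 3 — |x − y|_19 = 19^{0} = 1.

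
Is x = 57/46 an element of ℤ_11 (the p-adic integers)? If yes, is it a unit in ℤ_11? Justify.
x ∈ ℤ_11^× (unit); v_11(x) = 0

ℤ_11 = {x ∈ ℚ_11 : v_11(x) ≥ 0} and ℤ_11^× = {x ∈ ℤ_11 : v_11(x) = 0}. Here v_11(57/46) = v_11(num) − v_11(den) = 0; compare against these criteria.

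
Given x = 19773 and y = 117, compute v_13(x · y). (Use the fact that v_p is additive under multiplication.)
v_13(2313441) = 4

v_p(x) = 3 (factor: 19773 = 13^3 · 9); v_p(y) = 1 (factor: 117 = 13^1 · 9). Additivity: v_p(xy) = v_p(x) + v_p(y) = 3 + 1 = 4. (Direct check: xy = 2313441 = 13^4 · (81).)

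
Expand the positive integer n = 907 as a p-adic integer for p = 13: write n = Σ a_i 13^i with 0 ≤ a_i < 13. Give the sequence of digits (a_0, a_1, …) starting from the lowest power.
(a_0, a_1, …) = (10, 4, 5)

Repeated division by 13 gives the digits low-to-high: 907 = 10 + 4·13^1 + 5·13^2. Digit sequence: (10, 4, 5).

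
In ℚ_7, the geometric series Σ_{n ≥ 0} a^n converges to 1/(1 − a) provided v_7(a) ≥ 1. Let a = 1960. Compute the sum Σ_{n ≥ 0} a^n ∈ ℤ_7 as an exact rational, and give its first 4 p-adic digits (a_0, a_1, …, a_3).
Σ a^n = 1/(1 − a) = -1/1959;  first 4 digits = (1, 0, 5, 5)

v_7(a) = 2 ≥ 1, so the series converges in ℤ_7 to 1/(1 − a) = 1/(1 − 1960) = -1/1959. Expand this rational in ℤ_7: compute digits iteratively via d_i = x_i mod 7, x_{i+1} = (x_i − d_i)/7. The first 4 digits are (1, 0, 5, 5).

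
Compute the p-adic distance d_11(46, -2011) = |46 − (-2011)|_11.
d_11(46, -2011) = 1/121

Step 1 — x − y = 46 − (-2011) = 2057. Step 2 — v_11(2057) = 2 (factor: 2057 = (11^2 · 17); the sign does not affect v_p). Step 3 — |x − y|_11 = 11^{-2} = 1/121.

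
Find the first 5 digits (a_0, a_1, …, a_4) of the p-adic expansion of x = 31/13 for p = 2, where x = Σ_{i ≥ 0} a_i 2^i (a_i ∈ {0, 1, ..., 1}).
(a_0, …, a_4) = (1, 1, 0, 1, 1)

v_2(31/13) = 0 (numerator and denominator both coprime to 2), so x ∈ ℤ_2^×. Compute digits iteratively via a_i = x_i mod 2, x_{i+1} = (x_i − a_i)/2, with x_0 = x:
  x_0 = 31/13;  a_0 = 1;  x_1 = (x_0 − 1)/2 = 9/13
  x_1 = 9/13;  a_1 = 1;  x_2 = (x_1 − 1)/2 = -2/13
  x_2 = -2/13;  a_2 = 0;  x_3 = (x_2 − 0)/2 = -1/13
  x_3 = -1/13;  a_3 = 1;  x_4 = (x_3 − 1)/2 = -7/13
  x_4 = -7/13;  a_4 = 1;  x_5 = (x_4 − 1)/2 = -10/13
Digits: (1, 1, 0, 1, 1).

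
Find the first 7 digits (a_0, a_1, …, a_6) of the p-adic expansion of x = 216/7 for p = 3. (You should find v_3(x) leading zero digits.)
(a_0, …, a_6) = (0, 0, 0, 2, 1, 0, 2)

v_3(216/7) = 3, so a_0 = ... = a_2 = 0. Factor out: x = 3^3 · u with u = 8/7 a unit in ℤ_3. Expand u iteratively via a_{v+i} = u_i mod 3, u_{i+1} = (u_i − a_{v+i})/3:
  u_0 = 8/7;  a_3 = 2;  u_1 = (u_0 − 2)/3 = -2/7
  u_1 = -2/7;  a_4 = 1;  u_2 = (u_1 − 1)/3 = -3/7
  u_2 = -3/7;  a_5 = 0;  u_3 = (u_2 − 0)/3 = -1/7
  u_3 = -1/7;  a_6 = 2;  u_4 = (u_3 − 2)/3 = -5/7
Digits: (0, 0, 0, 2, 1, 0, 2).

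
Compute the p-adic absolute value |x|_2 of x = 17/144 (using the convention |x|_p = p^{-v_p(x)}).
|17/144|_2 = 16

Step 1 — compute v_2(x) by factoring powers of 2 out of the numerator and denominator: v_2(17/144) = -4. Step 2 — apply |x|_p = p^{-v_p(x)} = 2^{4} = 16.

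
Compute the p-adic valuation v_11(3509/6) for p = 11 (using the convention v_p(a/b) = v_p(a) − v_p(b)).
v_11(3509/6) = 2

Factor powers of 11 from the numerator and denominator of the reduced fraction: 3509 = 11^2 · 29 and 6 = 11^0 · 6. Apply v_p(a/b) = v_p(a) − v_p(b): v_11(3509/6) = 2 − 0 = 2.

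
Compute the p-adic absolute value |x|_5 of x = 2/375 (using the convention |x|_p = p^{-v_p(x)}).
|2/375|_5 = 125

Step 1 — compute v_5(x) by factoring powers of 5 out of the numerator and denominator: v_5(2/375) = -3. Step 2 — apply |x|_p = p^{-v_p(x)} = 5^{3} = 125.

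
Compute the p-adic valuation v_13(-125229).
v_13(-125229) = 3

v_13(n) is the largest exponent k such that 13^k divides n. Factor out: -125229 = -13^3 · 57. (Sign doesn't affect v_p.) So v_13(-125229) = 3.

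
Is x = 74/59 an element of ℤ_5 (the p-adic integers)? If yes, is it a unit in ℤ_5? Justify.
x ∈ ℤ_5^× (unit); v_5(x) = 0

ℤ_5 = {x ∈ ℚ_5 : v_5(x) ≥ 0} and ℤ_5^× = {x ∈ ℤ_5 : v_5(x) = 0}. Here v_5(74/59) = v_5(num) − v_5(den) = 0; compare against these criteria.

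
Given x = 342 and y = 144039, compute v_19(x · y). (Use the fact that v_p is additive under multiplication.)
v_19(49261338) = 4

v_p(x) = 1 (factor: 342 = 19^1 · 18); v_p(y) = 3 (factor: 144039 = 19^3 · 21). Additivity: v_p(xy) = v_p(x) + v_p(y) = 1 + 3 = 4. (Direct check: xy = 49261338 = 19^4 · (378).)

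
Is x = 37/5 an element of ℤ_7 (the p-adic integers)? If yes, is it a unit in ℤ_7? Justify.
x ∈ ℤ_7^× (unit); v_7(x) = 0

ℤ_7 = {x ∈ ℚ_7 : v_7(x) ≥ 0} and ℤ_7^× = {x ∈ ℤ_7 : v_7(x) = 0}. Here v_7(37/5) = v_7(num) − v_7(den) = 0; compare against these criteria.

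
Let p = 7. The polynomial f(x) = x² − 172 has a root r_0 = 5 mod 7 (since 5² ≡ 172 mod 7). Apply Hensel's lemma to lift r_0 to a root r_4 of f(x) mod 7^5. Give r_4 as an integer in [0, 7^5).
r_4 = 3141 (mod 16807)

Hensel's recurrence: r_{i+1} = r_i − f(r_i)·(f′(r_i))^{-1} mod 7^{i+2}, with f′(x) = 2x. Iterate:
  r_0 = 5 (mod 7)
  r_1 = 5 (mod 49)
  r_2 = 54 (mod 343)
  r_3 = 740 (mod 2401)
  r_4 = 3141 (mod 16807)
Final: r_4 = 3141, and one checks f(r_4) ≡ 0 mod 7^5.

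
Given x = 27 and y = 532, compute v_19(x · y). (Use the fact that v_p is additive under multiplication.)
v_19(14364) = 1

v_p(x) = 0 (factor: 27 = 19^0 · 27); v_p(y) = 1 (factor: 532 = 19^1 · 28). Additivity: v_p(xy) = v_p(x) + v_p(y) = 0 + 1 = 1. (Direct check: xy = 14364 = 19^1 · (756).)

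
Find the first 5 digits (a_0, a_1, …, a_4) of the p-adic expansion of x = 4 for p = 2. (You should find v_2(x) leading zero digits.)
(a_0, …, a_4) = (0, 0, 1, 0, 0)

v_2(4) = 2, so a_0 = ... = a_1 = 0. Factor out: x = 2^2 · u with u = 1 a unit in ℤ_2. Expand u iteratively via a_{v+i} = u_i mod 2, u_{i+1} = (u_i − a_{v+i})/2:
  u_0 = 1;  a_2 = 1;  u_1 = (u_0 − 1)/2 = 0
  u_1 = 0;  a_3 = 0;  u_2 = (u_1 − 0)/2 = 0
  u_2 = 0;  a_4 = 0;  u_3 = (u_2 − 0)/2 = 0
Digits: (0, 0, 1, 0, 0).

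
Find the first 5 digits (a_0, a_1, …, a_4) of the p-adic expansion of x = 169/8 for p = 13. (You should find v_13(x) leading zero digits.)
(a_0, …, a_4) = (0, 0, 5, 11, 4)

v_13(169/8) = 2, so a_0 = ... = a_1 = 0. Factor out: x = 13^2 · u with u = 1/8 a unit in ℤ_13. Expand u iteratively via a_{v+i} = u_i mod 13, u_{i+1} = (u_i − a_{v+i})/13:
  u_0 = 1/8;  a_2 = 5;  u_1 = (u_0 − 5)/13 = -3/8
  u_1 = -3/8;  a_3 = 11;  u_2 = (u_1 − 11)/13 = -7/8
  u_2 = -7/8;  a_4 = 4;  u_3 = (u_2 − 4)/13 = -3/8
Digits: (0, 0, 5, 11, 4).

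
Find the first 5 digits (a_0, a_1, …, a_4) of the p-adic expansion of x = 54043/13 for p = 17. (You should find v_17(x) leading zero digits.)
(a_0, …, a_4) = (0, 0, 0, 10, 6)

v_17(54043/13) = 3, so a_0 = ... = a_2 = 0. Factor out: x = 17^3 · u with u = 11/13 a unit in ℤ_17. Expand u iteratively via a_{v+i} = u_i mod 17, u_{i+1} = (u_i − a_{v+i})/17:
  u_0 = 11/13;  a_3 = 10;  u_1 = (u_0 − 10)/17 = -7/13
  u_1 = -7/13;  a_4 = 6;  u_2 = (u_1 − 6)/17 = -5/13
Digits: (0, 0, 0, 10, 6).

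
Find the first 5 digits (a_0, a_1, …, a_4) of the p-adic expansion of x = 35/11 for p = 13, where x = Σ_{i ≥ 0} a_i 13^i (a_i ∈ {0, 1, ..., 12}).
(a_0, …, a_4) = (2, 6, 9, 4, 2)

v_13(35/11) = 0 (numerator and denominator both coprime to 13), so x ∈ ℤ_13^×. Compute digits iteratively via a_i = x_i mod 13, x_{i+1} = (x_i − a_i)/13, with x_0 = x:
  x_0 = 35/11;  a_0 = 2;  x_1 = (x_0 − 2)/13 = 1/11
  x_1 = 1/11;  a_1 = 6;  x_2 = (x_1 − 6)/13 = -5/11
  x_2 = -5/11;  a_2 = 9;  x_3 = (x_2 − 9)/13 = -8/11
  x_3 = -8/11;  a_3 = 4;  x_4 = (x_3 − 4)/13 = -4/11
  x_4 = -4/11;  a_4 = 2;  x_5 = (x_4 − 2)/13 = -2/11
Digits: (2, 6, 9, 4, 2).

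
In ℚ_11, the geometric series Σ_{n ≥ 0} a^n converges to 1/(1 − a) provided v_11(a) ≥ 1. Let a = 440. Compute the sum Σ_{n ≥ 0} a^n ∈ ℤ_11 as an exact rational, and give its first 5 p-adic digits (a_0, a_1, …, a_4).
Σ a^n = 1/(1 − a) = -1/439;  first 5 digits = (1, 7, 8, 4, 4)

v_11(a) = 1 ≥ 1, so the series converges in ℤ_11 to 1/(1 − a) = 1/(1 − 440) = -1/439. Expand this rational in ℤ_11: compute digits iteratively via d_i = x_i mod 11, x_{i+1} = (x_i − d_i)/11. The first 5 digits are (1, 7, 8, 4, 4).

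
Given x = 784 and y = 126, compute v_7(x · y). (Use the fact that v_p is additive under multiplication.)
v_7(98784) = 3

v_p(x) = 2 (factor: 784 = 7^2 · 16); v_p(y) = 1 (factor: 126 = 7^1 · 18). Additivity: v_p(xy) = v_p(x) + v_p(y) = 2 + 1 = 3. (Direct check: xy = 98784 = 7^3 · (288).)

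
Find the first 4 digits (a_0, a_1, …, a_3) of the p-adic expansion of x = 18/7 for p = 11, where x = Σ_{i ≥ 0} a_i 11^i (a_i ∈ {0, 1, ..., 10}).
(a_0, …, a_3) = (1, 8, 4, 9)

v_11(18/7) = 0 (numerator and denominator both coprime to 11), so x ∈ ℤ_11^×. Compute digits iteratively via a_i = x_i mod 11, x_{i+1} = (x_i − a_i)/11, with x_0 = x:
  x_0 = 18/7;  a_0 = 1;  x_1 = (x_0 − 1)/11 = 1/7
  x_1 = 1/7;  a_1 = 8;  x_2 = (x_1 − 8)/11 = -5/7
  x_2 = -5/7;  a_2 = 4;  x_3 = (x_2 − 4)/11 = -3/7
  x_3 = -3/7;  a_3 = 9;  x_4 = (x_3 − 9)/11 = -6/7
Digits: (1, 8, 4, 9).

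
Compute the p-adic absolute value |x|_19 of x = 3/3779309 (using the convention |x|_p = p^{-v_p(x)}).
|3/3779309|_19 = 130321

Step 1 — compute v_19(x) by factoring powers of 19 out of the numerator and denominator: v_19(3/3779309) = -4. Step 2 — apply |x|_p = p^{-v_p(x)} = 19^{4} = 130321.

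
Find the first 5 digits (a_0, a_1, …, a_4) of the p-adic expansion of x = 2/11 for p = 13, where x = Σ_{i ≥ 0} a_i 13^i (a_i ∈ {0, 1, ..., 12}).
(a_0, …, a_4) = (12, 5, 9, 4, 2)

v_13(2/11) = 0 (numerator and denominator both coprime to 13), so x ∈ ℤ_13^×. Compute digits iteratively via a_i = x_i mod 13, x_{i+1} = (x_i − a_i)/13, with x_0 = x:
  x_0 = 2/11;  a_0 = 12;  x_1 = (x_0 − 12)/13 = -10/11
  x_1 = -10/11;  a_1 = 5;  x_2 = (x_1 − 5)/13 = -5/11
  x_2 = -5/11;  a_2 = 9;  x_3 = (x_2 − 9)/13 = -8/11
  x_3 = -8/11;  a_3 = 4;  x_4 = (x_3 − 4)/13 = -4/11
  x_4 = -4/11;  a_4 = 2;  x_5 = (x_4 − 2)/13 = -2/11
Digits: (12, 5, 9, 4, 2).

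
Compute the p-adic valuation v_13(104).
v_13(104) = 1

v_13(n) is the largest exponent k such that 13^k divides n. Factor out: 104 = 13^1 · 8. (Sign doesn't affect v_p.) So v_13(104) = 1.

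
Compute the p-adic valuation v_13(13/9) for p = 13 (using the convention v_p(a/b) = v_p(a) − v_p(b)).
v_13(13/9) = 1

Factor powers of 13 from the numerator and denominator of the reduced fraction: 13 = 13^1 · 1 and 9 = 13^0 · 9. Apply v_p(a/b) = v_p(a) − v_p(b): v_13(13/9) = 1 − 0 = 1.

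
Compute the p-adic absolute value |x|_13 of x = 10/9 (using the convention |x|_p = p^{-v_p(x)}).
|10/9|_13 = 1

Step 1 — compute v_13(x) by factoring powers of 13 out of the numerator and denominator: v_13(10/9) = 0. Step 2 — apply |x|_p = p^{-v_p(x)} = 13^{0} = 1.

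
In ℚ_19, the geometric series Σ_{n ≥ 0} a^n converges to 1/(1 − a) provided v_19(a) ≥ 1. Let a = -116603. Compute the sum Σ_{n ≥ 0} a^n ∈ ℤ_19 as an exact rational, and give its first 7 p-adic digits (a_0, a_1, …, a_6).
Σ a^n = 1/(1 − a) = 1/116604;  first 7 digits = (1, 0, 0, 2, 18, 18, 3)

v_19(a) = 3 ≥ 1, so the series converges in ℤ_19 to 1/(1 − a) = 1/(1 − (-116603)) = 1/116604. Expand this rational in ℤ_19: compute digits iteratively via d_i = x_i mod 19, x_{i+1} = (x_i − d_i)/19. The first 7 digits are (1, 0, 0, 2, 18, 18, 3).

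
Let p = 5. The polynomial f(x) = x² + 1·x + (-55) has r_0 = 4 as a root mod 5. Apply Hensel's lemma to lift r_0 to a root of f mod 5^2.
r_1 = 19 (mod 25)

Hensel: r_{i+1} = r_i − f(r_i)·(f′(r_i))^{-1} mod 5^{i+2}, f′(x) = 2x + 1. Iterate:
  r_0 = 4 (mod 5)
  r_1 = 19 (mod 25)
Final: r = 19 satisfies f(r) ≡ 0 mod 5^2.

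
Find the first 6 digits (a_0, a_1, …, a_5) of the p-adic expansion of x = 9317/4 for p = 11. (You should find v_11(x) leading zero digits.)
(a_0, …, a_5) = (0, 0, 0, 10, 2, 8)

v_11(9317/4) = 3, so a_0 = ... = a_2 = 0. Factor out: x = 11^3 · u with u = 7/4 a unit in ℤ_11. Expand u iteratively via a_{v+i} = u_i mod 11, u_{i+1} = (u_i − a_{v+i})/11:
  u_0 = 7/4;  a_3 = 10;  u_1 = (u_0 − 10)/11 = -3/4
  u_1 = -3/4;  a_4 = 2;  u_2 = (u_1 − 2)/11 = -1/4
  u_2 = -1/4;  a_5 = 8;  u_3 = (u_2 − 8)/11 = -3/4
Digits: (0, 0, 0, 10, 2, 8).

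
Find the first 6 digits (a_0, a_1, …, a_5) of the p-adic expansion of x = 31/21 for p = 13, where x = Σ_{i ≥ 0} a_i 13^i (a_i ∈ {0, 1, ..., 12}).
(a_0, …, a_5) = (12, 6, 10, 6, 10, 6)

v_13(31/21) = 0 (numerator and denominator both coprime to 13), so x ∈ ℤ_13^×. Compute digits iteratively via a_i = x_i mod 13, x_{i+1} = (x_i − a_i)/13, with x_0 = x:
  x_0 = 31/21;  a_0 = 12;  x_1 = (x_0 − 12)/13 = -17/21
  x_1 = -17/21;  a_1 = 6;  x_2 = (x_1 − 6)/13 = -11/21
  x_2 = -11/21;  a_2 = 10;  x_3 = (x_2 − 10)/13 = -17/21
  x_3 = -17/21;  a_3 = 6;  x_4 = (x_3 − 6)/13 = -11/21
  x_4 = -11/21;  a_4 = 10;  x_5 = (x_4 − 10)/13 = -17/21
  x_5 = -17/21;  a_5 = 6;  x_6 = (x_5 − 6)/13 = -11/21
Digits: (12, 6, 10, 6, 10, 6).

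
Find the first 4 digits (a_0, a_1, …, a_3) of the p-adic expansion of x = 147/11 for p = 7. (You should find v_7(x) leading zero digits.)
(a_0, …, a_3) = (0, 0, 6, 3)

v_7(147/11) = 2, so a_0 = ... = a_1 = 0. Factor out: x = 7^2 · u with u = 3/11 a unit in ℤ_7. Expand u iteratively via a_{v+i} = u_i mod 7, u_{i+1} = (u_i − a_{v+i})/7:
  u_0 = 3/11;  a_2 = 6;  u_1 = (u_0 − 6)/7 = -9/11
  u_1 = -9/11;  a_3 = 3;  u_2 = (u_1 − 3)/7 = -6/11
Digits: (0, 0, 6, 3).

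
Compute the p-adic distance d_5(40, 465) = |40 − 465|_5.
d_5(40, 465) = 1/25

Step 1 — x − y = 40 − 465 = -425. Step 2 — v_5(-425) = 2 (factor: -425 = −(5^2 · 17); the sign does not affect v_p). Step 3 — |x − y|_5 = 5^{-2} = 1/25.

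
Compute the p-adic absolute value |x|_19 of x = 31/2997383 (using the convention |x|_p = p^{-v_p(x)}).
|31/2997383|_19 = 130321

Step 1 — compute v_19(x) by factoring powers of 19 out of the numerator and denominator: v_19(31/2997383) = -4. Step 2 — apply |x|_p = p^{-v_p(x)} = 19^{4} = 130321.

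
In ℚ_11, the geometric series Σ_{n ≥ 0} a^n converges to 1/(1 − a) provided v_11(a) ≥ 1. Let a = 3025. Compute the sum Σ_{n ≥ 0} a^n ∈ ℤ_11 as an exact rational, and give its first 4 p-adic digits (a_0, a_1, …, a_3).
Σ a^n = 1/(1 − a) = -1/3024;  first 4 digits = (1, 0, 3, 2)

v_11(a) = 2 ≥ 1, so the series converges in ℤ_11 to 1/(1 − a) = 1/(1 − 3025) = -1/3024. Expand this rational in ℤ_11: compute digits iteratively via d_i = x_i mod 11, x_{i+1} = (x_i − d_i)/11. The first 4 digits are (1, 0, 3, 2).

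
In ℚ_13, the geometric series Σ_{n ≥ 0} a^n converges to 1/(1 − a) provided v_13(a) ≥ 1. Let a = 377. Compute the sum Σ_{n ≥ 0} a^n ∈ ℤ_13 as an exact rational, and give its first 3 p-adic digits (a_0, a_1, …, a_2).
Σ a^n = 1/(1 − a) = -1/376;  first 3 digits = (1, 3, 11)

v_13(a) = 1 ≥ 1, so the series converges in ℤ_13 to 1/(1 − a) = 1/(1 − 377) = -1/376. Expand this rational in ℤ_13: compute digits iteratively via d_i = x_i mod 13, x_{i+1} = (x_i − d_i)/13. The first 3 digits are (1, 3, 11).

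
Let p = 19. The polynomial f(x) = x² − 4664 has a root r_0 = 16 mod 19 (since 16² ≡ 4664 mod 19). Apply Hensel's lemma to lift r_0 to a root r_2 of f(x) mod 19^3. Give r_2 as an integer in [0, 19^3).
r_2 = 244 (mod 6859)

Hensel's recurrence: r_{i+1} = r_i − f(r_i)·(f′(r_i))^{-1} mod 19^{i+2}, with f′(x) = 2x. Iterate:
  r_0 = 16 (mod 19)
  r_1 = 244 (mod 361)
  r_2 = 244 (mod 6859)
Final: r_2 = 244, and one checks f(r_2) ≡ 0 mod 19^3.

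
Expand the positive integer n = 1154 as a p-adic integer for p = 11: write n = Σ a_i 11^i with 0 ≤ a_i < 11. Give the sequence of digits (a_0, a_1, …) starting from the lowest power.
(a_0, a_1, …) = (10, 5, 9)

Repeated division by 11 gives the digits low-to-high: 1154 = 10 + 5·11^1 + 9·11^2. Digit sequence: (10, 5, 9).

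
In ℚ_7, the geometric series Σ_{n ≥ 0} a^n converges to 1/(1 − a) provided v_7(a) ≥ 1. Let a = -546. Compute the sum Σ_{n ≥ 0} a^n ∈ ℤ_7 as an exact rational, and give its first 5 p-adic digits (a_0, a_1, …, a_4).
Σ a^n = 1/(1 − a) = 1/547;  first 5 digits = (1, 6, 3, 5, 0)

v_7(a) = 1 ≥ 1, so the series converges in ℤ_7 to 1/(1 − a) = 1/(1 − (-546)) = 1/547. Expand this rational in ℤ_7: compute digits iteratively via d_i = x_i mod 7, x_{i+1} = (x_i − d_i)/7. The first 5 digits are (1, 6, 3, 5, 0).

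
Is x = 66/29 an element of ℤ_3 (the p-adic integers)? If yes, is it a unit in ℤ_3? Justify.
x ∈ ℤ_3 but not a unit; v_3(x) = 1 > 0

ℤ_3 = {x ∈ ℚ_3 : v_3(x) ≥ 0} and ℤ_3^× = {x ∈ ℤ_3 : v_3(x) = 0}. Here v_3(66/29) = v_3(num) − v_3(den) = 1; compare against these criteria.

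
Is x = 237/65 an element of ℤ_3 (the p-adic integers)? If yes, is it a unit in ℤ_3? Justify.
x ∈ ℤ_3 but not a unit; v_3(x) = 1 > 0

ℤ_3 = {x ∈ ℚ_3 : v_3(x) ≥ 0} and ℤ_3^× = {x ∈ ℤ_3 : v_3(x) = 0}. Here v_3(237/65) = v_3(num) − v_3(den) = 1; compare against these criteria.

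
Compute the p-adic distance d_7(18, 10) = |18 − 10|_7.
d_7(18, 10) = 1

Step 1 — x − y = 18 − 10 = 8. Step 2 — v_7(8) = 0 (factor: 8 = (7^0 · 8); the sign does not affect v_p). Step 3 — |x − y|_7 = 7^{0} = 1.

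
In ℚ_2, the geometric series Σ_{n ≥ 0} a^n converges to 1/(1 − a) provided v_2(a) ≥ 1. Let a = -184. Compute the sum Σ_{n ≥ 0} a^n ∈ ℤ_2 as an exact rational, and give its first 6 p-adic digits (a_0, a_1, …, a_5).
Σ a^n = 1/(1 − a) = 1/185;  first 6 digits = (1, 0, 0, 1, 0, 0)

v_2(a) = 3 ≥ 1, so the series converges in ℤ_2 to 1/(1 − a) = 1/(1 − (-184)) = 1/185. Expand this rational in ℤ_2: compute digits iteratively via d_i = x_i mod 2, x_{i+1} = (x_i − d_i)/2. The first 6 digits are (1, 0, 0, 1, 0, 0).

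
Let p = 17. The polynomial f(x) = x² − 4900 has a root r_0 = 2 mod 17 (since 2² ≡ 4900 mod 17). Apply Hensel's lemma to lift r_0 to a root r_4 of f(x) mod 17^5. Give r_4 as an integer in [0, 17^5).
r_4 = 70 (mod 1419857)

Hensel's recurrence: r_{i+1} = r_i − f(r_i)·(f′(r_i))^{-1} mod 17^{i+2}, with f′(x) = 2x. Iterate:
  r_0 = 2 (mod 17)
  r_1 = 70 (mod 289)
  r_2 = 70 (mod 4913)
  r_3 = 70 (mod 83521)
  r_4 = 70 (mod 1419857)
Final: r_4 = 70, and one checks f(r_4) ≡ 0 mod 17^5.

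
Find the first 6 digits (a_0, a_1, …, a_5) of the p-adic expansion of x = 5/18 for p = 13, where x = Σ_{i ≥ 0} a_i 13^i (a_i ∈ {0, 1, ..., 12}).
(a_0, …, a_5) = (1, 5, 9, 0, 5, 9)

v_13(5/18) = 0 (numerator and denominator both coprime to 13), so x ∈ ℤ_13^×. Compute digits iteratively via a_i = x_i mod 13, x_{i+1} = (x_i − a_i)/13, with x_0 = x:
  x_0 = 5/18;  a_0 = 1;  x_1 = (x_0 − 1)/13 = -1/18
  x_1 = -1/18;  a_1 = 5;  x_2 = (x_1 − 5)/13 = -7/18
  x_2 = -7/18;  a_2 = 9;  x_3 = (x_2 − 9)/13 = -13/18
  x_3 = -13/18;  a_3 = 0;  x_4 = (x_3 − 0)/13 = -1/18
  x_4 = -1/18;  a_4 = 5;  x_5 = (x_4 − 5)/13 = -7/18
  x_5 = -7/18;  a_5 = 9;  x_6 = (x_5 − 9)/13 = -13/18
Digits: (1, 5, 9, 0, 5, 9).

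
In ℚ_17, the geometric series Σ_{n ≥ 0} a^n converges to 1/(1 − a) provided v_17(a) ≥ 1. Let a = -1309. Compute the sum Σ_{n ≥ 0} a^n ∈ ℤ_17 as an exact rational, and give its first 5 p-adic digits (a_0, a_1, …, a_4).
Σ a^n = 1/(1 − a) = 1/1310;  first 5 digits = (1, 8, 8, 10, 7)

v_17(a) = 1 ≥ 1, so the series converges in ℤ_17 to 1/(1 − a) = 1/(1 − (-1309)) = 1/1310. Expand this rational in ℤ_17: compute digits iteratively via d_i = x_i mod 17, x_{i+1} = (x_i − d_i)/17. The first 5 digits are (1, 8, 8, 10, 7).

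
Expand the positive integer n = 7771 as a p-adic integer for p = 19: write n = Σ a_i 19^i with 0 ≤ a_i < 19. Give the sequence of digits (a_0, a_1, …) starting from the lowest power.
(a_0, a_1, …) = (0, 10, 2, 1)

Repeated division by 19 gives the digits low-to-high: 7771 = 10·19^1 + 2·19^2 + 1·19^3. Digit sequence: (0, 10, 2, 1).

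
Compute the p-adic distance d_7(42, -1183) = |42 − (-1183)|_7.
d_7(42, -1183) = 1/49

Step 1 — x − y = 42 − (-1183) = 1225. Step 2 — v_7(1225) = 2 (factor: 1225 = (7^2 · 25); the sign does not affect v_p). Step 3 — |x − y|_7 = 7^{-2} = 1/49.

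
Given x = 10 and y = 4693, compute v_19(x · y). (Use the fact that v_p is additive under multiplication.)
v_19(46930) = 2

v_p(x) = 0 (factor: 10 = 19^0 · 10); v_p(y) = 2 (factor: 4693 = 19^2 · 13). Additivity: v_p(xy) = v_p(x) + v_p(y) = 0 + 2 = 2. (Direct check: xy = 46930 = 19^2 · (130).)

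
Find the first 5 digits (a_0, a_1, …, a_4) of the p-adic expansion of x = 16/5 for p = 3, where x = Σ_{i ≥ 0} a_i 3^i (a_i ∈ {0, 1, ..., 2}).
(a_0, …, a_4) = (2, 1, 1, 2, 1)

v_3(16/5) = 0 (numerator and denominator both coprime to 3), so x ∈ ℤ_3^×. Compute digits iteratively via a_i = x_i mod 3, x_{i+1} = (x_i − a_i)/3, with x_0 = x:
  x_0 = 16/5;  a_0 = 2;  x_1 = (x_0 − 2)/3 = 2/5
  x_1 = 2/5;  a_1 = 1;  x_2 = (x_1 − 1)/3 = -1/5
  x_2 = -1/5;  a_2 = 1;  x_3 = (x_2 − 1)/3 = -2/5
  x_3 = -2/5;  a_3 = 2;  x_4 = (x_3 − 2)/3 = -4/5
  x_4 = -4/5;  a_4 = 1;  x_5 = (x_4 − 1)/3 = -3/5
Digits: (2, 1, 1, 2, 1).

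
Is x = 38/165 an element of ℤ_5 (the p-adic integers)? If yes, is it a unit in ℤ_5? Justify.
x ∉ ℤ_5 (v_5(x) = -1 < 0)

ℤ_5 = {x ∈ ℚ_5 : v_5(x) ≥ 0} and ℤ_5^× = {x ∈ ℤ_5 : v_5(x) = 0}. Here v_5(38/165) = v_5(num) − v_5(den) = -1; compare against these criteria.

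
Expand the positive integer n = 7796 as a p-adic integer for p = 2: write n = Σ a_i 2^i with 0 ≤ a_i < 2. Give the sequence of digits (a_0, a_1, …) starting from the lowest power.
(a_0, a_1, …) = (0, 0, 1, 0, 1, 1, 1, 0, 0, 1, 1, 1, 1)

Repeated division by 2 gives the digits low-to-high: 7796 = 1·2^2 + 1·2^4 + 1·2^5 + 1·2^6 + 1·2^9 + 1·2^10 + 1·2^11 + 1·2^12. Digit sequence: (0, 0, 1, 0, 1, 1, 1, 0, 0, 1, 1, 1, 1).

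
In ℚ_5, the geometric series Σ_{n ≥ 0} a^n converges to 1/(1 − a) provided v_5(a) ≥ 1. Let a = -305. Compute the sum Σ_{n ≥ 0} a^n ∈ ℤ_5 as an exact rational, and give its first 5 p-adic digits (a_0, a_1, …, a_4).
Σ a^n = 1/(1 − a) = 1/306;  first 5 digits = (1, 4, 3, 0, 3)

v_5(a) = 1 ≥ 1, so the series converges in ℤ_5 to 1/(1 − a) = 1/(1 − (-305)) = 1/306. Expand this rational in ℤ_5: compute digits iteratively via d_i = x_i mod 5, x_{i+1} = (x_i − d_i)/5. The first 5 digits are (1, 4, 3, 0, 3).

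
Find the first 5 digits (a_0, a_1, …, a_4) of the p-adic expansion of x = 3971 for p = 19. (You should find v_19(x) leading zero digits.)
(a_0, …, a_4) = (0, 0, 11, 0, 0)

v_19(3971) = 2, so a_0 = ... = a_1 = 0. Factor out: x = 19^2 · u with u = 11 a unit in ℤ_19. Expand u iteratively via a_{v+i} = u_i mod 19, u_{i+1} = (u_i − a_{v+i})/19:
  u_0 = 11;  a_2 = 11;  u_1 = (u_0 − 11)/19 = 0
  u_1 = 0;  a_3 = 0;  u_2 = (u_1 − 0)/19 = 0
  u_2 = 0;  a_4 = 0;  u_3 = (u_2 − 0)/19 = 0
Digits: (0, 0, 11, 0, 0).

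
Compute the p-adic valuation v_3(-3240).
v_3(-3240) = 4

v_3(n) is the largest exponent k such that 3^k divides n. Factor out: -3240 = -3^4 · 40. (Sign doesn't affect v_p.) So v_3(-3240) = 4.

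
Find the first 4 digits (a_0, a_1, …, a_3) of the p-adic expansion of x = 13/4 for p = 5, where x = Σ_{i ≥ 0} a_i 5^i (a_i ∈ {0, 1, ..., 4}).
(a_0, …, a_3) = (2, 4, 3, 3)

v_5(13/4) = 0 (numerator and denominator both coprime to 5), so x ∈ ℤ_5^×. Compute digits iteratively via a_i = x_i mod 5, x_{i+1} = (x_i − a_i)/5, with x_0 = x:
  x_0 = 13/4;  a_0 = 2;  x_1 = (x_0 − 2)/5 = 1/4
  x_1 = 1/4;  a_1 = 4;  x_2 = (x_1 − 4)/5 = -3/4
  x_2 = -3/4;  a_2 = 3;  x_3 = (x_2 − 3)/5 = -3/4
  x_3 = -3/4;  a_3 = 3;  x_4 = (x_3 − 3)/5 = -3/4
Digits: (2, 4, 3, 3).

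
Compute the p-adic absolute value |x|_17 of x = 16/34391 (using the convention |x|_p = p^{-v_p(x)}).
|16/34391|_17 = 4913

Step 1 — compute v_17(x) by factoring powers of 17 out of the numerator and denominator: v_17(16/34391) = -3. Step 2 — apply |x|_p = p^{-v_p(x)} = 17^{3} = 4913.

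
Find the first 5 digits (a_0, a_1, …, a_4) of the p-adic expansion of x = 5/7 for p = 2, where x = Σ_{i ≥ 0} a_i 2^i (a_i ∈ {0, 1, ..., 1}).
(a_0, …, a_4) = (1, 1, 0, 0, 1)

v_2(5/7) = 0 (numerator and denominator both coprime to 2), so x ∈ ℤ_2^×. Compute digits iteratively via a_i = x_i mod 2, x_{i+1} = (x_i − a_i)/2, with x_0 = x:
  x_0 = 5/7;  a_0 = 1;  x_1 = (x_0 − 1)/2 = -1/7
  x_1 = -1/7;  a_1 = 1;  x_2 = (x_1 − 1)/2 = -4/7
  x_2 = -4/7;  a_2 = 0;  x_3 = (x_2 − 0)/2 = -2/7
  x_3 = -2/7;  a_3 = 0;  x_4 = (x_3 − 0)/2 = -1/7
  x_4 = -1/7;  a_4 = 1;  x_5 = (x_4 − 1)/2 = -4/7
Digits: (1, 1, 0, 0, 1).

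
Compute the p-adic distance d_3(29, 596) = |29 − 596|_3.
d_3(29, 596) = 1/81

Step 1 — x − y = 29 − 596 = -567. Step 2 — v_3(-567) = 4 (factor: -567 = −(3^4 · 7); the sign does not affect v_p). Step 3 — |x − y|_3 = 3^{-4} = 1/81.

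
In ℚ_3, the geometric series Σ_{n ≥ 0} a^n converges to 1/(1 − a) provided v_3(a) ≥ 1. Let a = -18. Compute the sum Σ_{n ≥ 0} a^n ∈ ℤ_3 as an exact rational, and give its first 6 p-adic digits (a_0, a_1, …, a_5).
Σ a^n = 1/(1 − a) = 1/19;  first 6 digits = (1, 0, 1, 2, 0, 1)

v_3(a) = 2 ≥ 1, so the series converges in ℤ_3 to 1/(1 − a) = 1/(1 − (-18)) = 1/19. Expand this rational in ℤ_3: compute digits iteratively via d_i = x_i mod 3, x_{i+1} = (x_i − d_i)/3. The first 6 digits are (1, 0, 1, 2, 0, 1).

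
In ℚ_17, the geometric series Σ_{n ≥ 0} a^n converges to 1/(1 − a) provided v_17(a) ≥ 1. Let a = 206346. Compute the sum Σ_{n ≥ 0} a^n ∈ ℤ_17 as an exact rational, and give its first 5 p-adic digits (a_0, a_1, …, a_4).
Σ a^n = 1/(1 − a) = -1/206345;  first 5 digits = (1, 0, 0, 8, 2)

v_17(a) = 3 ≥ 1, so the series converges in ℤ_17 to 1/(1 − a) = 1/(1 − 206346) = -1/206345. Expand this rational in ℤ_17: compute digits iteratively via d_i = x_i mod 17, x_{i+1} = (x_i − d_i)/17. The first 5 digits are (1, 0, 0, 8, 2).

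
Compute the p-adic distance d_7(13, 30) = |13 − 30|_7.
d_7(13, 30) = 1

Step 1 — x − y = 13 − 30 = -17. Step 2 — v_7(-17) = 0 (factor: -17 = −(7^0 · 17); the sign does not affect v_p). Step 3 — |x − y|_7 = 7^{0} = 1.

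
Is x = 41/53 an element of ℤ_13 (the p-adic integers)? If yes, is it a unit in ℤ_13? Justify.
x ∈ ℤ_13^× (unit); v_13(x) = 0

ℤ_13 = {x ∈ ℚ_13 : v_13(x) ≥ 0} and ℤ_13^× = {x ∈ ℤ_13 : v_13(x) = 0}. Here v_13(41/53) = v_13(num) − v_13(den) = 0; compare against these criteria.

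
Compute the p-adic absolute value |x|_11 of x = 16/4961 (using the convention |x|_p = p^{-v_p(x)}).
|16/4961|_11 = 121

Step 1 — compute v_11(x) by factoring powers of 11 out of the numerator and denominator: v_11(16/4961) = -2. Step 2 — apply |x|_p = p^{-v_p(x)} = 11^{2} = 121.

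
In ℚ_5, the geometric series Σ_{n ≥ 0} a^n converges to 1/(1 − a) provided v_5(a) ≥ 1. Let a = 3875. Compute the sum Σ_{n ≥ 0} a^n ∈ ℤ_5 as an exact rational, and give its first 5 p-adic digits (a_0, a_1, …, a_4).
Σ a^n = 1/(1 − a) = -1/3874;  first 5 digits = (1, 0, 0, 1, 1)

v_5(a) = 3 ≥ 1, so the series converges in ℤ_5 to 1/(1 − a) = 1/(1 − 3875) = -1/3874. Expand this rational in ℤ_5: compute digits iteratively via d_i = x_i mod 5, x_{i+1} = (x_i − d_i)/5. The first 5 digits are (1, 0, 0, 1, 1).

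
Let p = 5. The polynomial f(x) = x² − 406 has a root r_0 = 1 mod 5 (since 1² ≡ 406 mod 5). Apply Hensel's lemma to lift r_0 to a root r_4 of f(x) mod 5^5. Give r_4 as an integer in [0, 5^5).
r_4 = 2091 (mod 3125)

Hensel's recurrence: r_{i+1} = r_i − f(r_i)·(f′(r_i))^{-1} mod 5^{i+2}, with f′(x) = 2x. Iterate:
  r_0 = 1 (mod 5)
  r_1 = 16 (mod 25)
  r_2 = 91 (mod 125)
  r_3 = 216 (mod 625)
  r_4 = 2091 (mod 3125)
Final: r_4 = 2091, and one checks f(r_4) ≡ 0 mod 5^5.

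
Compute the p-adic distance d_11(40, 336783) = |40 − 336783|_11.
d_11(40, 336783) = 1/14641

Step 1 — x − y = 40 − 336783 = -336743. Step 2 — v_11(-336743) = 4 (factor: -336743 = −(11^4 · 23); the sign does not affect v_p). Step 3 — |x − y|_11 = 11^{-4} = 1/14641.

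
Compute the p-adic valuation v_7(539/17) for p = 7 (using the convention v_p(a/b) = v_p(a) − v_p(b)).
v_7(539/17) = 2

Factor powers of 7 from the numerator and denominator of the reduced fraction: 539 = 7^2 · 11 and 17 = 7^0 · 17. Apply v_p(a/b) = v_p(a) − v_p(b): v_7(539/17) = 2 − 0 = 2.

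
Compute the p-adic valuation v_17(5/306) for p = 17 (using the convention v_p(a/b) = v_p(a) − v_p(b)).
v_17(5/306) = -1

Factor powers of 17 from the numerator and denominator of the reduced fraction: 5 = 17^0 · 5 and 306 = 17^1 · 18. Apply v_p(a/b) = v_p(a) − v_p(b): v_17(5/306) = 0 − 1 = -1.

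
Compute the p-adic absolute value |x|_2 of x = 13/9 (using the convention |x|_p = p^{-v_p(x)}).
|13/9|_2 = 1

Step 1 — compute v_2(x) by factoring powers of 2 out of the numerator and denominator: v_2(13/9) = 0. Step 2 — apply |x|_p = p^{-v_p(x)} = 2^{0} = 1.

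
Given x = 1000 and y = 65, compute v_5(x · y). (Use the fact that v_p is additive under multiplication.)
v_5(65000) = 4

v_p(x) = 3 (factor: 1000 = 5^3 · 8); v_p(y) = 1 (factor: 65 = 5^1 · 13). Additivity: v_p(xy) = v_p(x) + v_p(y) = 3 + 1 = 4. (Direct check: xy = 65000 = 5^4 · (104).)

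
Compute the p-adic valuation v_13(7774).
v_13(7774) = 2

v_13(n) is the largest exponent k such that 13^k divides n. Factor out: 7774 = 13^2 · 46. (Sign doesn't affect v_p.) So v_13(7774) = 2.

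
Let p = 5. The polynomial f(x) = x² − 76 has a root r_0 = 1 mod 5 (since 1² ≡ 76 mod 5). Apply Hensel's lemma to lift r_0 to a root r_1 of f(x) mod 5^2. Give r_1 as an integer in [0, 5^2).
r_1 = 1 (mod 25)

Hensel's recurrence: r_{i+1} = r_i − f(r_i)·(f′(r_i))^{-1} mod 5^{i+2}, with f′(x) = 2x. Iterate:
  r_0 = 1 (mod 5)
  r_1 = 1 (mod 25)
Final: r_1 = 1, and one checks f(r_1) ≡ 0 mod 5^2.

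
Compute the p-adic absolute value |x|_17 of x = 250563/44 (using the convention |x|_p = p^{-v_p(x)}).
|250563/44|_17 = 1/83521

Step 1 — compute v_17(x) by factoring powers of 17 out of the numerator and denominator: v_17(250563/44) = 4. Step 2 — apply |x|_p = p^{-v_p(x)} = 17^{-4} = 1/83521.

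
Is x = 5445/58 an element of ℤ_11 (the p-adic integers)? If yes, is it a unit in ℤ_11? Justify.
x ∈ ℤ_11 but not a unit; v_11(x) = 2 > 0

ℤ_11 = {x ∈ ℚ_11 : v_11(x) ≥ 0} and ℤ_11^× = {x ∈ ℤ_11 : v_11(x) = 0}. Here v_11(5445/58) = v_11(num) − v_11(den) = 2; compare against these criteria.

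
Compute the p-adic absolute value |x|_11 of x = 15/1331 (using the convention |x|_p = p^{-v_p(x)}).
|15/1331|_11 = 1331

Step 1 — compute v_11(x) by factoring powers of 11 out of the numerator and denominator: v_11(15/1331) = -3. Step 2 — apply |x|_p = p^{-v_p(x)} = 11^{3} = 1331.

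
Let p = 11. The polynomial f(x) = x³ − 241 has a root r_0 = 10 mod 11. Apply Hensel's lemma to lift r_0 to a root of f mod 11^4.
r_3 = 4960 (mod 14641)

Hensel: r_{i+1} = r_i − f(r_i)/f′(r_i) mod 11^{i+2}, where f′(x) = 3x². Iterate:
  r_0 = 10 (mod 11)
  r_1 = 120 (mod 121)
  r_2 = 967 (mod 1331)
  r_3 = 4960 (mod 14641)
Final: r = 4960 with f(r) ≡ 0 mod 11^4.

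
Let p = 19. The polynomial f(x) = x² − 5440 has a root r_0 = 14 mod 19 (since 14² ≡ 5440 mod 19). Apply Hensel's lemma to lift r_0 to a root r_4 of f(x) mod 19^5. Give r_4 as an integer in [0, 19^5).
r_4 = 585898 (mod 2476099)

Hensel's recurrence: r_{i+1} = r_i − f(r_i)·(f′(r_i))^{-1} mod 19^{i+2}, with f′(x) = 2x. Iterate:
  r_0 = 14 (mod 19)
  r_1 = 356 (mod 361)
  r_2 = 2883 (mod 6859)
  r_3 = 64614 (mod 130321)
  r_4 = 585898 (mod 2476099)
Final: r_4 = 585898, and one checks f(r_4) ≡ 0 mod 19^5.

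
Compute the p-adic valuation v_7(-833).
v_7(-833) = 2

v_7(n) is the largest exponent k such that 7^k divides n. Factor out: -833 = -7^2 · 17. (Sign doesn't affect v_p.) So v_7(-833) = 2.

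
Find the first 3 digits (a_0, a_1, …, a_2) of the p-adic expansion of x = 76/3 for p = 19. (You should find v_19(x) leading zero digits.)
(a_0, …, a_2) = (0, 14, 12)

v_19(76/3) = 1, so a_0 = ... = a_0 = 0. Factor out: x = 19^1 · u with u = 4/3 a unit in ℤ_19. Expand u iteratively via a_{v+i} = u_i mod 19, u_{i+1} = (u_i − a_{v+i})/19:
  u_0 = 4/3;  a_1 = 14;  u_1 = (u_0 − 14)/19 = -2/3
  u_1 = -2/3;  a_2 = 12;  u_2 = (u_1 − 12)/19 = -2/3
Digits: (0, 14, 12).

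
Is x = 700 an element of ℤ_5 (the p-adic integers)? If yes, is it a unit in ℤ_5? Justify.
x ∈ ℤ_5 but not a unit; v_5(x) = 2 > 0

ℤ_5 = {x ∈ ℚ_5 : v_5(x) ≥ 0} and ℤ_5^× = {x ∈ ℤ_5 : v_5(x) = 0}. Here v_5(700) = v_5(num) − v_5(den) = 2; compare against these criteria.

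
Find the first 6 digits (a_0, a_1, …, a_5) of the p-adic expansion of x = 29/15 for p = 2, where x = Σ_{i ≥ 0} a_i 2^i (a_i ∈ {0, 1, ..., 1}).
(a_0, …, a_5) = (1, 1, 0, 0, 1, 0)

v_2(29/15) = 0 (numerator and denominator both coprime to 2), so x ∈ ℤ_2^×. Compute digits iteratively via a_i = x_i mod 2, x_{i+1} = (x_i − a_i)/2, with x_0 = x:
  x_0 = 29/15;  a_0 = 1;  x_1 = (x_0 − 1)/2 = 7/15
  x_1 = 7/15;  a_1 = 1;  x_2 = (x_1 − 1)/2 = -4/15
  x_2 = -4/15;  a_2 = 0;  x_3 = (x_2 − 0)/2 = -2/15
  x_3 = -2/15;  a_3 = 0;  x_4 = (x_3 − 0)/2 = -1/15
  x_4 = -1/15;  a_4 = 1;  x_5 = (x_4 − 1)/2 = -8/15
  x_5 = -8/15;  a_5 = 0;  x_6 = (x_5 − 0)/2 = -4/15
Digits: (1, 1, 0, 0, 1, 0).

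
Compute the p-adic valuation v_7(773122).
v_7(773122) = 5

v_7(n) is the largest exponent k such that 7^k divides n. Factor out: 773122 = 7^5 · 46. (Sign doesn't affect v_p.) So v_7(773122) = 5.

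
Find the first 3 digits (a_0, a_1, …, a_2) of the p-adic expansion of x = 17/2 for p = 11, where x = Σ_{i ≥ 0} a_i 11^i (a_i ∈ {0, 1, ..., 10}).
(a_0, …, a_2) = (3, 6, 5)

v_11(17/2) = 0 (numerator and denominator both coprime to 11), so x ∈ ℤ_11^×. Compute digits iteratively via a_i = x_i mod 11, x_{i+1} = (x_i − a_i)/11, with x_0 = x:
  x_0 = 17/2;  a_0 = 3;  x_1 = (x_0 − 3)/11 = 1/2
  x_1 = 1/2;  a_1 = 6;  x_2 = (x_1 − 6)/11 = -1/2
  x_2 = -1/2;  a_2 = 5;  x_3 = (x_2 − 5)/11 = -1/2
Digits: (3, 6, 5).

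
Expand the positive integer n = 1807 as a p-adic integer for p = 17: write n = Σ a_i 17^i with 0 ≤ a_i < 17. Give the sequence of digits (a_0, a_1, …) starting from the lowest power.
(a_0, a_1, …) = (5, 4, 6)

Repeated division by 17 gives the digits low-to-high: 1807 = 5 + 4·17^1 + 6·17^2. Digit sequence: (5, 4, 6).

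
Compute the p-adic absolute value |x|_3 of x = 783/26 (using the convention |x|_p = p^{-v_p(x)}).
|783/26|_3 = 1/27

Step 1 — compute v_3(x) by factoring powers of 3 out of the numerator and denominator: v_3(783/26) = 3. Step 2 — apply |x|_p = p^{-v_p(x)} = 3^{-3} = 1/27.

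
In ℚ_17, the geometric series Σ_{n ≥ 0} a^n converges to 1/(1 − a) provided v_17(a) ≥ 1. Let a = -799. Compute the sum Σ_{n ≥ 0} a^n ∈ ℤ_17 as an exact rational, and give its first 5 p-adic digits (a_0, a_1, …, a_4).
Σ a^n = 1/(1 − a) = 1/800;  first 5 digits = (1, 4, 13, 6, 4)

v_17(a) = 1 ≥ 1, so the series converges in ℤ_17 to 1/(1 − a) = 1/(1 − (-799)) = 1/800. Expand this rational in ℤ_17: compute digits iteratively via d_i = x_i mod 17, x_{i+1} = (x_i − d_i)/17. The first 5 digits are (1, 4, 13, 6, 4).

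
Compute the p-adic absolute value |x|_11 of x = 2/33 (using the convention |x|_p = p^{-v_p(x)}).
|2/33|_11 = 11

Step 1 — compute v_11(x) by factoring powers of 11 out of the numerator and denominator: v_11(2/33) = -1. Step 2 — apply |x|_p = p^{-v_p(x)} = 11^{1} = 11.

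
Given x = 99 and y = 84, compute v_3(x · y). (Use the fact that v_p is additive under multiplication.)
v_3(8316) = 3

v_p(x) = 2 (factor: 99 = 3^2 · 11); v_p(y) = 1 (factor: 84 = 3^1 · 28). Additivity: v_p(xy) = v_p(x) + v_p(y) = 2 + 1 = 3. (Direct check: xy = 8316 = 3^3 · (308).)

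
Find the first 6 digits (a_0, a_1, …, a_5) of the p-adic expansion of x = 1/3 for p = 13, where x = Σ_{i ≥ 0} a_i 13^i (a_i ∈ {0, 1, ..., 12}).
(a_0, …, a_5) = (9, 8, 8, 8, 8, 8)

v_13(1/3) = 0 (numerator and denominator both coprime to 13), so x ∈ ℤ_13^×. Compute digits iteratively via a_i = x_i mod 13, x_{i+1} = (x_i − a_i)/13, with x_0 = x:
  x_0 = 1/3;  a_0 = 9;  x_1 = (x_0 − 9)/13 = -2/3
  x_1 = -2/3;  a_1 = 8;  x_2 = (x_1 − 8)/13 = -2/3
  x_2 = -2/3;  a_2 = 8;  x_3 = (x_2 − 8)/13 = -2/3
  x_3 = -2/3;  a_3 = 8;  x_4 = (x_3 − 8)/13 = -2/3
  x_4 = -2/3;  a_4 = 8;  x_5 = (x_4 − 8)/13 = -2/3
  x_5 = -2/3;  a_5 = 8;  x_6 = (x_5 − 8)/13 = -2/3
Digits: (9, 8, 8, 8, 8, 8).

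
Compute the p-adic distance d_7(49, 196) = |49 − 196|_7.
d_7(49, 196) = 1/49

Step 1 — x − y = 49 − 196 = -147. Step 2 — v_7(-147) = 2 (factor: -147 = −(7^2 · 3); the sign does not affect v_p). Step 3 — |x − y|_7 = 7^{-2} = 1/49.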